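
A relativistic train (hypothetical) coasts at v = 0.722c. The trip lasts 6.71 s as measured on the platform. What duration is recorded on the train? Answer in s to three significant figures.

τ = 4.64 s

γ = 1/√(1 − 0.722²) = 1/√0.4787 = 1.445
The interval measured on the platform is the dilated one; the clock on the train measures the proper time τ = Δt/γ = 6.71/1.445 s.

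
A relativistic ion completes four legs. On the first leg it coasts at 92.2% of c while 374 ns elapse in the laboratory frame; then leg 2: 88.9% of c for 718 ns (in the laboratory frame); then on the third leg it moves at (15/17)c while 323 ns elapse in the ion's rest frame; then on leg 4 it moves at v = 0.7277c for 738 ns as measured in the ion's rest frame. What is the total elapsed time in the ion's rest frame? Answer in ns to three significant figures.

τ = 1530 ns

Leg 1: β = 0.922; γ = 1/√(1 − 0.922²) = 1/√0.1499 = 2.583; τ_1 = 374/2.583 = 144.8 ns.
Leg 2: β = 0.889; γ = 1/√(1 − 0.889²) = 1/√0.2097 = 2.184; τ_2 = 718/2.184 = 328.8 ns.
Leg 3: 323 ns is already measured in the ion's rest frame.
Leg 4: 738 ns is already measured in the ion's rest frame.
Total: 144.8 + 328.8 + 323.0 + 738.0 ns.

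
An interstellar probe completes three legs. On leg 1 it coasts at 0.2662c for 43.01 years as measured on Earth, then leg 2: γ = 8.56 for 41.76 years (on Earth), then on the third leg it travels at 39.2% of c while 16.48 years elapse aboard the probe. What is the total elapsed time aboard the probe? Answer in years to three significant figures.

Leg 1: γ = 1/√(1 − 0.2662²) = 1/√0.9291 = 1.037; τ_1 = 43.01/1.037 = 41.46 years.
Leg 2: γ = 8.56; τ_2 = 41.76/8.560 = 4.879 years.
Leg 3: 16.48 years is already measured aboard the probe.
Total: 41.46 + 4.879 + 16.48 years.

τ = 62.8 years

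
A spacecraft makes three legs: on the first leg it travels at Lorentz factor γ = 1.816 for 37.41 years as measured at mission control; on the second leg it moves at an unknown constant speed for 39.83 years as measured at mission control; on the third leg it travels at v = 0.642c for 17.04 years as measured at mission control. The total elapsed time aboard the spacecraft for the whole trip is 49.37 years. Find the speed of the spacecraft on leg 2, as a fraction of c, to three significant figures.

β = 0.919

Leg 1: γ = 1.816; τ_1 = 37.41/1.816 = 20.60 years.
Leg 2: speed unknown; τ_2 = 39.83/γ_2.
Leg 3: γ = 1/√(1 − 0.642²) = 1/√0.5878 = 1.304; τ_3 = 17.04/1.304 = 13.06 years.
Total proper time: 20.60 + τ_2 + 13.06 = 49.37, so τ_2 = 49.37 − 33.66 = 15.71 years.
γ_2 = 39.83/15.71 = 2.536; β = √(1 − 1/γ²) = √0.8445.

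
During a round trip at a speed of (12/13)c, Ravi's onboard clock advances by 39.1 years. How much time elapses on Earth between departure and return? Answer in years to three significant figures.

γ = 1/√(1 − (12/13)²) = 13/5 = 2.600
Earth-frame duration is the dilated interval: Δt = γτ = 2.600 × 39.1 years.

Δt = 102 years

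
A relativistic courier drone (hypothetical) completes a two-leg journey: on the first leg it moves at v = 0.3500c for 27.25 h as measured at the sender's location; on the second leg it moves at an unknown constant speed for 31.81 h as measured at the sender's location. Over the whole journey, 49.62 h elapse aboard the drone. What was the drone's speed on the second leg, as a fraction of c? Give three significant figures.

Leg 1: γ = 1/√(1 − 0.3500²) = 1/√0.8775 = 1.068; τ_1 = 27.25/1.068 = 25.53 h.
Leg 2: speed unknown; τ_2 = 31.81/γ_2.
Total proper time: 25.53 + τ_2 = 49.62, so τ_2 = 49.62 − 25.53 = 24.09 h.
γ_2 = 31.81/24.09 = 1.320; β = √(1 − 1/γ²) = √0.4263.

β = 0.653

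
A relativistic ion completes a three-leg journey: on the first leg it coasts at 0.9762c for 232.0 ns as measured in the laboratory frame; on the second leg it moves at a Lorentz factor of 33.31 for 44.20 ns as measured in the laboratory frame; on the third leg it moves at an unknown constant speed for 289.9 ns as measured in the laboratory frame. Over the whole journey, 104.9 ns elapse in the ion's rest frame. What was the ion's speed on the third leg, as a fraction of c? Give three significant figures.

Leg 1: γ = 1/√(1 − 0.9762²) = 1/√0.04703 = 4.611; τ_1 = 232.0/4.611 = 50.31 ns.
Leg 2: γ = 33.31; τ_2 = 44.20/33.31 = 1.327 ns.
Leg 3: speed unknown; τ_3 = 289.9/γ_3.
Total proper time: 50.31 + 1.327 + τ_3 = 104.9, so τ_3 = 104.9 − 51.64 = 53.26 ns.
γ_3 = 289.9/53.26 = 5.443; β = √(1 − 1/γ²) = √0.9662.

β = 0.983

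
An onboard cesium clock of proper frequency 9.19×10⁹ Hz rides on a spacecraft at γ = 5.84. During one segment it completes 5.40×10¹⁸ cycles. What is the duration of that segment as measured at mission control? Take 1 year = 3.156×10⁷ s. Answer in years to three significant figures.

γ = 5.84
Proper time for N cycles: τ = N/f = 5.40×10¹⁸/(9.19×10⁹) = 5.876×10⁸ s = 18.62 years.
Lab-frame duration Δt = γτ = 5.840 × 18.62 = 108.7 years.

Δt = 109 years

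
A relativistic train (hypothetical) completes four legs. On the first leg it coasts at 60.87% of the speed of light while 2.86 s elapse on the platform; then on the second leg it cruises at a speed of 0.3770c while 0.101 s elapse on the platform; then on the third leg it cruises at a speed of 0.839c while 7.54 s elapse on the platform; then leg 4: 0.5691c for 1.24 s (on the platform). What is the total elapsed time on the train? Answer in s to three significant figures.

Leg 1: β = 0.6087; γ = 1/√(1 − 0.6087²) = 1/√0.6295 = 1.260; τ_1 = 2.86/1.260 = 2.269 s.
Leg 2: γ = 1/√(1 − 0.3770²) = 1/√0.8579 = 1.080; τ_2 = 0.101/1.080 = 0.09355 s.
Leg 3: γ = 1/√(1 − 0.839²) = 1/√0.2961 = 1.838; τ_3 = 7.54/1.838 = 4.103 s.
Leg 4: γ = 1/√(1 − 0.5691²) = 1/√0.6761 = 1.216; τ_4 = 1.24/1.216 = 1.020 s.
Total: 2.269 + 0.09355 + 4.103 + 1.020 s.

τ = 7.49 s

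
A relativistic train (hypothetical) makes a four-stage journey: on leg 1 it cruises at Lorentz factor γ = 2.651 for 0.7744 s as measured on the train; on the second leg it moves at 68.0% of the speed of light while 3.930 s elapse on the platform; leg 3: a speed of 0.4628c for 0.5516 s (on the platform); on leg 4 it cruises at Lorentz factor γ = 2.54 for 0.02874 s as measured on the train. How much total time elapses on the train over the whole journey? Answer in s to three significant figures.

Leg 1: 0.7744 s is already measured on the train.
Leg 2: β = 0.680; γ = 1/√(1 − 0.680²) = 1/√0.5376 = 1.364; τ_2 = 3.930/1.364 = 2.882 s.
Leg 3: γ = 1/√(1 − 0.4628²) = 1/√0.7858 = 1.128; τ_3 = 0.5516/1.128 = 0.4890 s.
Leg 4: 0.02874 s is already measured on the train.
Total: 0.7744 + 2.882 + 0.4890 + 0.02874 s.

τ = 4.17 s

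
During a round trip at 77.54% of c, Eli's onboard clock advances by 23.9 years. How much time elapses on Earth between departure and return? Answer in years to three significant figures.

Δt = 37.8 years

β = 0.7754; γ = 1/√(1 − 0.7754²) = 1/√0.3988 = 1.584
Earth-frame duration is the dilated interval: Δt = γτ = 1.584 × 23.9 years.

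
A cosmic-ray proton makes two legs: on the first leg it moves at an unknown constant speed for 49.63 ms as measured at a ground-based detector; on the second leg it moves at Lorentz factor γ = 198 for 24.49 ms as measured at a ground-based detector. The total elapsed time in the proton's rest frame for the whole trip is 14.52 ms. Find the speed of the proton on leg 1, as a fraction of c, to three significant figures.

β = 0.957

Leg 1: speed unknown; τ_1 = 49.63/γ_1.
Leg 2: γ = 198; τ_2 = 24.49/198.0 = 0.1237 ms.
Total proper time: τ_1 + 0.1237 = 14.52, so τ_1 = 14.52 − 0.1237 = 14.40 ms.
γ_1 = 49.63/14.40 = 3.447; β = √(1 − 1/γ²) = √0.9159.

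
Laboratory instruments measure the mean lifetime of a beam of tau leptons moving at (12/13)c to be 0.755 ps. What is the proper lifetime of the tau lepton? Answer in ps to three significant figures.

τ₀ = 0.290 ps

γ = 1/√(1 − (12/13)²) = 13/5 = 2.600
The lab-frame lifetime is the dilated interval; the proper lifetime is τ₀ = Δt/γ = 0.755/2.600 ps.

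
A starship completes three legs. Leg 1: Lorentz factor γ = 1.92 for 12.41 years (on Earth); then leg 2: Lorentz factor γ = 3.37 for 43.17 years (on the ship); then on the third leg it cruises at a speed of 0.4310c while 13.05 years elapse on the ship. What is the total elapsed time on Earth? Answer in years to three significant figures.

Δt = 172 years

Leg 1: 12.41 years is already measured on Earth.
Leg 2: γ = 3.37; Δt_2 = 3.370 × 43.17 = 145.5 years.
Leg 3: γ = 1/√(1 − 0.4310²) = 1/√0.8142 = 1.108; Δt_3 = 1.108 × 13.05 = 14.46 years.
Total: 12.41 + 145.5 + 14.46 years.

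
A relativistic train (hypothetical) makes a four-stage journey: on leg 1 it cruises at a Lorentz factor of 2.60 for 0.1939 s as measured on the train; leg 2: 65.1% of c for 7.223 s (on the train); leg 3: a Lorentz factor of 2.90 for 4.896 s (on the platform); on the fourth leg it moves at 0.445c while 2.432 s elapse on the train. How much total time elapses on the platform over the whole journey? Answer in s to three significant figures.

Leg 1: γ = 2.60; Δt_1 = 2.600 × 0.1939 = 0.5041 s.
Leg 2: β = 0.651; γ = 1/√(1 − 0.651²) = 1/√0.5762 = 1.317; Δt_2 = 1.317 × 7.223 = 9.515 s.
Leg 3: 4.896 s is already measured on the platform.
Leg 4: γ = 1/√(1 − 0.445²) = 1/√0.8020 = 1.117; Δt_4 = 1.117 × 2.432 = 2.716 s.
Total: 0.5041 + 9.515 + 4.896 + 2.716 s.

Δt = 17.6 s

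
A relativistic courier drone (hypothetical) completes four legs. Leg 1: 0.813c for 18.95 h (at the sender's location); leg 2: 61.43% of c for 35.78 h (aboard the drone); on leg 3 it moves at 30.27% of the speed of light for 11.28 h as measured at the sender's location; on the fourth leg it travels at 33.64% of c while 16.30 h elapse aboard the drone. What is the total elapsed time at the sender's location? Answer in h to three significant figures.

Δt = 92.9 h

Leg 1: 18.95 h is already measured at the sender's location.
Leg 2: β = 0.6143; γ = 1/√(1 − 0.6143²) = 1/√0.6226 = 1.267; Δt_2 = 1.267 × 35.78 = 45.34 h.
Leg 3: 11.28 h is already measured at the sender's location.
Leg 4: β = 0.3364; γ = 1/√(1 − 0.3364²) = 1/√0.8868 = 1.062; Δt_4 = 1.062 × 16.30 = 17.31 h.
Total: 18.95 + 45.34 + 11.28 + 17.31 h.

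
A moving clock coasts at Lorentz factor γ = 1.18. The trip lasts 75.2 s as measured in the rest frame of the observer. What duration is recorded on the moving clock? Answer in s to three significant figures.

τ = 63.7 s

γ = 1.18
The interval measured in the rest frame of the observer is the dilated one; the clock on the moving clock measures the proper time τ = Δt/γ = 75.2/1.180 s.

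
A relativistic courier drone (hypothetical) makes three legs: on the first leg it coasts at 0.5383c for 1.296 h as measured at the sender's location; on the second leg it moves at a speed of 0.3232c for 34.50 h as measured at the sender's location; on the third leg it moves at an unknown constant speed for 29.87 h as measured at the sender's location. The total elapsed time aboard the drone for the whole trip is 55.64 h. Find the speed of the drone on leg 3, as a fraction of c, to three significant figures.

Leg 1: γ = 1/√(1 − 0.5383²) = 1/√0.7102 = 1.187; τ_1 = 1.296/1.187 = 1.092 h.
Leg 2: γ = 1/√(1 − 0.3232²) = 1/√0.8955 = 1.057; τ_2 = 34.50/1.057 = 32.65 h.
Leg 3: speed unknown; τ_3 = 29.87/γ_3.
Total proper time: 1.092 + 32.65 + τ_3 = 55.64, so τ_3 = 55.64 − 33.74 = 21.90 h.
γ_3 = 29.87/21.90 = 1.364; β = √(1 − 1/γ²) = √0.4625.

β = 0.680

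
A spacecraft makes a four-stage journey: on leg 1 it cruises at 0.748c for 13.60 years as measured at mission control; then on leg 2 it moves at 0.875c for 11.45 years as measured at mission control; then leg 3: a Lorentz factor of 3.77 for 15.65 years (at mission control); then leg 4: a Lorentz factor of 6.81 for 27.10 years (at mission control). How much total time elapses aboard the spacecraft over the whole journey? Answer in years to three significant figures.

τ = 22.7 years

Leg 1: γ = 1/√(1 − 0.748²) = 1/√0.4405 = 1.507; τ_1 = 13.60/1.507 = 9.026 years.
Leg 2: γ = 1/√(1 − 0.875²) = 1/√0.2344 = 2.066; τ_2 = 11.45/2.066 = 5.543 years.
Leg 3: γ = 3.77; τ_3 = 15.65/3.770 = 4.151 years.
Leg 4: γ = 6.81; τ_4 = 27.10/6.810 = 3.979 years.
Total: 9.026 + 5.543 + 4.151 + 3.979 years.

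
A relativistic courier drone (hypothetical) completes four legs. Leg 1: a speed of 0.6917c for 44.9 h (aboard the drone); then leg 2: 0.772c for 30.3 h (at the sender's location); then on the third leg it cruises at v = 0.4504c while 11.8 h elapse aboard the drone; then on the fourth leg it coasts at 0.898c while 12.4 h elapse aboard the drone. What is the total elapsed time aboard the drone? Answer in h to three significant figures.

τ = 88.4 h

Leg 1: 44.9 h is already measured aboard the drone.
Leg 2: γ = 1/√(1 − 0.772²) = 1/√0.4040 = 1.573; τ_2 = 30.3/1.573 = 19.26 h.
Leg 3: 11.8 h is already measured aboard the drone.
Leg 4: 12.4 h is already measured aboard the drone.
Total: 44.90 + 19.26 + 11.80 + 12.40 h.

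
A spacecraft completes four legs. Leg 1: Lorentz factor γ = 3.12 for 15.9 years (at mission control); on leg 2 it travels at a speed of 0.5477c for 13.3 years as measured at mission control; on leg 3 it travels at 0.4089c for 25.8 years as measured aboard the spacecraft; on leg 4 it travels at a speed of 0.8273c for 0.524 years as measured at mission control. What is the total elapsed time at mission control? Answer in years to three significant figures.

Leg 1: 15.9 years is already measured at mission control.
Leg 2: 13.3 years is already measured at mission control.
Leg 3: γ = 1/√(1 − 0.4089²) = 1/√0.8328 = 1.096; Δt_3 = 1.096 × 25.8 = 28.27 years.
Leg 4: 0.524 years is already measured at mission control.
Total: 15.90 + 13.30 + 28.27 + 0.5240 years.

Δt = 58.0 years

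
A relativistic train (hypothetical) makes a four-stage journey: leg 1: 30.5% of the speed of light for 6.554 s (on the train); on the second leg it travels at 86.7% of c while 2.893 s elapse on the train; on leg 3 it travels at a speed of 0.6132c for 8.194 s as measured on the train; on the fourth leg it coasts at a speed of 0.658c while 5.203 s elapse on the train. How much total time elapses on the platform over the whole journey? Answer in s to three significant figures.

Leg 1: β = 0.305; γ = 1/√(1 − 0.305²) = 1/√0.9070 = 1.050; Δt_1 = 1.050 × 6.554 = 6.882 s.
Leg 2: β = 0.867; γ = 1/√(1 − 0.867²) = 1/√0.2483 = 2.007; Δt_2 = 2.007 × 2.893 = 5.806 s.
Leg 3: γ = 1/√(1 − 0.6132²) = 1/√0.6240 = 1.266; Δt_3 = 1.266 × 8.194 = 10.37 s.
Leg 4: γ = 1/√(1 − 0.658²) = 1/√0.5670 = 1.328; Δt_4 = 1.328 × 5.203 = 6.910 s.
Total: 6.882 + 5.806 + 10.37 + 6.910 s.

Δt = 30.0 s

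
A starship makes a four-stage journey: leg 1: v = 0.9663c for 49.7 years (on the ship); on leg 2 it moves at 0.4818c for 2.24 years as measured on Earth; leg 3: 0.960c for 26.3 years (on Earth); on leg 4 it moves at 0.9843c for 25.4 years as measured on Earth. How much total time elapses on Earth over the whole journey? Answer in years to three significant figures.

Δt = 247 years

Leg 1: γ = 1/√(1 − 0.9663²) = 1/√0.06626 = 3.885; Δt_1 = 3.885 × 49.7 = 193.1 years.
Leg 2: 2.24 years is already measured on Earth.
Leg 3: 26.3 years is already measured on Earth.
Leg 4: 25.4 years is already measured on Earth.
Total: 193.1 + 2.240 + 26.30 + 25.40 years.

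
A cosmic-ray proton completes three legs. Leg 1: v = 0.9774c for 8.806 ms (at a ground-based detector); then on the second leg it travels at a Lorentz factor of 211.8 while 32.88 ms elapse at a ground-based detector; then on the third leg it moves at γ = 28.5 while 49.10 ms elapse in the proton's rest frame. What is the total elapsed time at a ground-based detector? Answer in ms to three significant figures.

Leg 1: 8.806 ms is already measured at a ground-based detector.
Leg 2: 32.88 ms is already measured at a ground-based detector.
Leg 3: γ = 28.5; Δt_3 = 28.50 × 49.10 = 1399 ms.
Total: 8.806 + 32.88 + 1399 ms.

Δt = 1440 ms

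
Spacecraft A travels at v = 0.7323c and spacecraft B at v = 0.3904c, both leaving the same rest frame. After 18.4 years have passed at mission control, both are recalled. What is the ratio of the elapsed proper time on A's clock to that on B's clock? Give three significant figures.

A: γ = 1/√(1 − 0.7323²) = 1/√0.4637 = 1.468. B: γ = 1/√(1 − 0.3904²) = 1/√0.8476 = 1.086.
τ_A/τ_B = γ_B/γ_A = 1.086/1.468 = 0.7397, so τ_A/τ_B = 0.7397.

τ_A/τ_B = 0.740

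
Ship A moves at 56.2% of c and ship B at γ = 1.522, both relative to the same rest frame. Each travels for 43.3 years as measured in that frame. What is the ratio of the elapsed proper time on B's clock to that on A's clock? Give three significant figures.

A: β = 0.562; γ = 1/√(1 − 0.562²) = 1/√0.6842 = 1.209. B: γ = 1.522.
τ_A/τ_B = γ_B/γ_A = 1.522/1.209 = 1.259, so τ_B/τ_A = 0.7943.

τ_B/τ_A = 0.794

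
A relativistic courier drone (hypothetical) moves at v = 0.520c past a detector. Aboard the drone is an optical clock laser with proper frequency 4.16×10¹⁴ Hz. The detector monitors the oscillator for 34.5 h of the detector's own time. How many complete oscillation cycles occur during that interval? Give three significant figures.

γ = 1/√(1 − 0.520²) = 1/√0.7296 = 1.171
During 34.5 h of lab time, the oscillator's proper time advances by τ = Δt/γ = 34.5/1.171 = 29.47 h = 1.061×10⁵ s.
N = f × τ = 4.16×10¹⁴ × 1.061×10⁵ = 4.413×10¹⁹.

N = 4.41×10¹⁹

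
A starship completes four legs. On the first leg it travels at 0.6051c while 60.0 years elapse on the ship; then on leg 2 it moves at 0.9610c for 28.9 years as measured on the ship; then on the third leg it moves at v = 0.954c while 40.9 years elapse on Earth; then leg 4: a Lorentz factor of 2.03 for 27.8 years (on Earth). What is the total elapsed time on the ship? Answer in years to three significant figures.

Leg 1: 60.0 years is already measured on the ship.
Leg 2: 28.9 years is already measured on the ship.
Leg 3: γ = 1/√(1 − 0.954²) = 1/√0.08988 = 3.335; τ_3 = 40.9/3.335 = 12.26 years.
Leg 4: γ = 2.03; τ_4 = 27.8/2.030 = 13.69 years.
Total: 60.00 + 28.90 + 12.26 + 13.69 years.

τ = 115 years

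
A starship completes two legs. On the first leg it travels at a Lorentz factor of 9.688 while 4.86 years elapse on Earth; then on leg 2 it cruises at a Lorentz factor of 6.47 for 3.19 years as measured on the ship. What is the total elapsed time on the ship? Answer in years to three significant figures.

Leg 1: γ = 9.688; τ_1 = 4.86/9.688 = 0.5017 years.
Leg 2: 3.19 years is already measured on the ship.
Total: 0.5017 + 3.190 years.

τ = 3.69 years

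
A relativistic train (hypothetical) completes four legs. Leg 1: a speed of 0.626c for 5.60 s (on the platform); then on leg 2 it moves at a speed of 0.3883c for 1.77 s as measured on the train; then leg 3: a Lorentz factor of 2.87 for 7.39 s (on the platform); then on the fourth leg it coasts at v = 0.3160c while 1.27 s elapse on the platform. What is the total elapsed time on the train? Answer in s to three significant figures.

Leg 1: γ = 1/√(1 − 0.626²) = 1/√0.6081 = 1.282; τ_1 = 5.60/1.282 = 4.367 s.
Leg 2: 1.77 s is already measured on the train.
Leg 3: γ = 2.87; τ_3 = 7.39/2.870 = 2.575 s.
Leg 4: γ = 1/√(1 − 0.3160²) = 1/√0.9001 = 1.054; τ_4 = 1.27/1.054 = 1.205 s.
Total: 4.367 + 1.770 + 2.575 + 1.205 s.

τ = 9.92 s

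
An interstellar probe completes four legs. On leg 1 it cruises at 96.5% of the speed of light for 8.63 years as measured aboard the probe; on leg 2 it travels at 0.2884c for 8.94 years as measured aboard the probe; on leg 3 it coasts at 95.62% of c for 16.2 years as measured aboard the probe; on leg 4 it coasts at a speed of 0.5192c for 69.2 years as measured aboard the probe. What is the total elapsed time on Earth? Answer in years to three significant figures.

Δt = 179 years

Leg 1: β = 0.965; γ = 1/√(1 − 0.965²) = 1/√0.06878 = 3.813; Δt_1 = 3.813 × 8.63 = 32.91 years.
Leg 2: γ = 1/√(1 − 0.2884²) = 1/√0.9168 = 1.044; Δt_2 = 1.044 × 8.94 = 9.337 years.
Leg 3: β = 0.9562; γ = 1/√(1 − 0.9562²) = 1/√0.08568 = 3.416; Δt_3 = 3.416 × 16.2 = 55.34 years.
Leg 4: γ = 1/√(1 − 0.5192²) = 1/√0.7304 = 1.170; Δt_4 = 1.170 × 69.2 = 80.97 years.
Total: 32.91 + 9.337 + 55.34 + 80.97 years.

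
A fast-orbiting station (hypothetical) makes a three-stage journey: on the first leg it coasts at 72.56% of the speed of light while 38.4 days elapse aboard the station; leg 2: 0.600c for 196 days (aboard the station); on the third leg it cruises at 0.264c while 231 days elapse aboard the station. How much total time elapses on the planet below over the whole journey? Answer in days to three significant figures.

Δt = 540 days

Leg 1: β = 0.7256; γ = 1/√(1 − 0.7256²) = 1/√0.4735 = 1.453; Δt_1 = 1.453 × 38.4 = 55.80 days.
Leg 2: γ = 1/√(1 − 0.600²) = 5/4 = 1.250; Δt_2 = 1.250 × 196 = 245.0 days.
Leg 3: γ = 1/√(1 − 0.264²) = 1/√0.9303 = 1.037; Δt_3 = 1.037 × 231 = 239.5 days.
Total: 55.80 + 245.0 + 239.5 days.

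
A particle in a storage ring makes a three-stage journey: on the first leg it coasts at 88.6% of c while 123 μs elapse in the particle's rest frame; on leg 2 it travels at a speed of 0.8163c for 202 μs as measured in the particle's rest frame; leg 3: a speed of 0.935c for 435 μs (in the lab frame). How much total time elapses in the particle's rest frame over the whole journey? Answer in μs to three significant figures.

τ = 479 μs

Leg 1: 123 μs is already measured in the particle's rest frame.
Leg 2: 202 μs is already measured in the particle's rest frame.
Leg 3: γ = 1/√(1 − 0.935²) = 1/√0.1258 = 2.820; τ_3 = 435/2.820 = 154.3 μs.
Total: 123.0 + 202.0 + 154.3 μs.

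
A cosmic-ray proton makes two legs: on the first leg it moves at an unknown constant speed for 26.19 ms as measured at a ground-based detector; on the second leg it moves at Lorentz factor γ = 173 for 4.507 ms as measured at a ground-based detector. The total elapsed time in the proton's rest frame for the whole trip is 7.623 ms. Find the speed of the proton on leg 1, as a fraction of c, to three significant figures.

Leg 1: speed unknown; τ_1 = 26.19/γ_1.
Leg 2: γ = 173; τ_2 = 4.507/173.0 = 0.02605 ms.
Total proper time: τ_1 + 0.02605 = 7.623, so τ_1 = 7.623 − 0.02605 = 7.597 ms.
γ_1 = 26.19/7.597 = 3.447; β = √(1 − 1/γ²) = √0.9159.

β = 0.957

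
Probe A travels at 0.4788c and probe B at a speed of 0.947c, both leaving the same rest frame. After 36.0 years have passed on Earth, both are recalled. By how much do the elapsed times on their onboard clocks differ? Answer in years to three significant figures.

A: γ = 1/√(1 − 0.4788²) = 1/√0.7708 = 1.139; τ_A = 36.0/1.139 = 31.61 years.
B: γ = 1/√(1 − 0.947²) = 1/√0.1032 = 3.113; τ_B = 36.0/3.113 = 11.56 years.

|τ_A − τ_B| = 20.0 years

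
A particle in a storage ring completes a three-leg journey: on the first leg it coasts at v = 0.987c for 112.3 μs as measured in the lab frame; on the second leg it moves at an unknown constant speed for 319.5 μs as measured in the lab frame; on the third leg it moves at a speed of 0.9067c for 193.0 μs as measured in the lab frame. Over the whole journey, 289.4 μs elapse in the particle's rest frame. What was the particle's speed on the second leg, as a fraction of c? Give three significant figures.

Leg 1: γ = 1/√(1 − 0.987²) = 1/√0.02583 = 6.222; τ_1 = 112.3/6.222 = 18.05 μs.
Leg 2: speed unknown; τ_2 = 319.5/γ_2.
Leg 3: γ = 1/√(1 − 0.9067²) = 1/√0.1779 = 2.371; τ_3 = 193.0/2.371 = 81.40 μs.
Total proper time: 18.05 + τ_2 + 81.40 = 289.4, so τ_2 = 289.4 − 99.45 = 189.9 μs.
γ_2 = 319.5/189.9 = 1.682; β = √(1 − 1/γ²) = √0.6465.

β = 0.804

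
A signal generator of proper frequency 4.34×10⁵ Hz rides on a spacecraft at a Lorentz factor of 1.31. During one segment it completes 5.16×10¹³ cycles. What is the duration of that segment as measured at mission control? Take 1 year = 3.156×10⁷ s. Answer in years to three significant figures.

γ = 1.31
Proper time for N cycles: τ = N/f = 5.16×10¹³/(4.34×10⁵) = 1.189×10⁸ s = 3.767 years.
Lab-frame duration Δt = γτ = 1.310 × 3.767 = 4.935 years.

Δt = 4.94 years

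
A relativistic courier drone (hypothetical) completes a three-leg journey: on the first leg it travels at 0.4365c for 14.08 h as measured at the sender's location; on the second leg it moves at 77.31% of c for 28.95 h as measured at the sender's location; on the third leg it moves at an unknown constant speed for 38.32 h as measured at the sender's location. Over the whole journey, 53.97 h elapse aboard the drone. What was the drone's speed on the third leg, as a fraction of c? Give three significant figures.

Leg 1: γ = 1/√(1 − 0.4365²) = 1/√0.8095 = 1.111; τ_1 = 14.08/1.111 = 12.67 h.
Leg 2: β = 0.7731; γ = 1/√(1 − 0.7731²) = 1/√0.4023 = 1.577; τ_2 = 28.95/1.577 = 18.36 h.
Leg 3: speed unknown; τ_3 = 38.32/γ_3.
Total proper time: 12.67 + 18.36 + τ_3 = 53.97, so τ_3 = 53.97 − 31.03 = 22.94 h.
γ_3 = 38.32/22.94 = 1.670; β = √(1 − 1/γ²) = √0.6416.

β = 0.801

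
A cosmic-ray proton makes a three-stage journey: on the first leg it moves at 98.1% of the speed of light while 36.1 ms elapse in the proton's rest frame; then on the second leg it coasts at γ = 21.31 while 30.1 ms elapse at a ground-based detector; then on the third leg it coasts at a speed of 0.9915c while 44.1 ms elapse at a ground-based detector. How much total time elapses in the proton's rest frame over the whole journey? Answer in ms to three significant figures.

τ = 43.3 ms

Leg 1: 36.1 ms is already measured in the proton's rest frame.
Leg 2: γ = 21.31; τ_2 = 30.1/21.31 = 1.412 ms.
Leg 3: γ = 1/√(1 − 0.9915²) = 1/√0.01693 = 7.686; τ_3 = 44.1/7.686 = 5.738 ms.
Total: 36.10 + 1.412 + 5.738 ms.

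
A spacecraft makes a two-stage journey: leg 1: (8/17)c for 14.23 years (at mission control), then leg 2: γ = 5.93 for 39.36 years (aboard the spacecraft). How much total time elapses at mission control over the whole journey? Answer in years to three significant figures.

Leg 1: 14.23 years is already measured at mission control.
Leg 2: γ = 5.93; Δt_2 = 5.930 × 39.36 = 233.4 years.
Total: 14.23 + 233.4 years.

Δt = 248 years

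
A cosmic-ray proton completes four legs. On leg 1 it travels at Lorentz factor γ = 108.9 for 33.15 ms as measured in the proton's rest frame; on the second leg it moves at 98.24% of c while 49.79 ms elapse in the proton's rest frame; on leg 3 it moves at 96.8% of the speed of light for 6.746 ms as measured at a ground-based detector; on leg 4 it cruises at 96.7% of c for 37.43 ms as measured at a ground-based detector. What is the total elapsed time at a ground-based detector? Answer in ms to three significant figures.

Leg 1: γ = 108.9; Δt_1 = 108.9 × 33.15 = 3610 ms.
Leg 2: β = 0.9824; γ = 1/√(1 − 0.9824²) = 1/√0.03489 = 5.354; Δt_2 = 5.354 × 49.79 = 266.6 ms.
Leg 3: 6.746 ms is already measured at a ground-based detector.
Leg 4: 37.43 ms is already measured at a ground-based detector.
Total: 3610 + 266.6 + 6.746 + 37.43 ms.

Δt = 3920 ms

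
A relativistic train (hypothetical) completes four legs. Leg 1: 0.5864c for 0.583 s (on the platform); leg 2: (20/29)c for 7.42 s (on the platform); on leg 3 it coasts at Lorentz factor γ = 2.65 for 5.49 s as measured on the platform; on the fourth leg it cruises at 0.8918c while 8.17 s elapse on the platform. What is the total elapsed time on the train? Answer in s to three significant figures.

Leg 1: γ = 1/√(1 − 0.5864²) = 1/√0.6561 = 1.235; τ_1 = 0.583/1.235 = 0.4722 s.
Leg 2: γ = 1/√(1 − (20/29)²) = 29/21 ≈ 1.381; τ_2 = 7.42/1.381 = 5.373 s.
Leg 3: γ = 2.65; τ_3 = 5.49/2.650 = 2.072 s.
Leg 4: γ = 1/√(1 − 0.8918²) = 1/√0.2047 = 2.210; τ_4 = 8.17/2.210 = 3.696 s.
Total: 0.4722 + 5.373 + 2.072 + 3.696 s.

τ = 11.6 s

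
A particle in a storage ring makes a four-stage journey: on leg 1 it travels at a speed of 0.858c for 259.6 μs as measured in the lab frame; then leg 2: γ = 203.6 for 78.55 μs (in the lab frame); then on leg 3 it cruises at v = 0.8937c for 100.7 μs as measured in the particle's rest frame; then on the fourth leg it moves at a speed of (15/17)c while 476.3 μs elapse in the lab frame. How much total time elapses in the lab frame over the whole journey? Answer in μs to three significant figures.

Δt = 1040 μs

Leg 1: 259.6 μs is already measured in the lab frame.
Leg 2: 78.55 μs is already measured in the lab frame.
Leg 3: γ = 1/√(1 − 0.8937²) = 1/√0.2013 = 2.229; Δt_3 = 2.229 × 100.7 = 224.4 μs.
Leg 4: 476.3 μs is already measured in the lab frame.
Total: 259.6 + 78.55 + 224.4 + 476.3 μs.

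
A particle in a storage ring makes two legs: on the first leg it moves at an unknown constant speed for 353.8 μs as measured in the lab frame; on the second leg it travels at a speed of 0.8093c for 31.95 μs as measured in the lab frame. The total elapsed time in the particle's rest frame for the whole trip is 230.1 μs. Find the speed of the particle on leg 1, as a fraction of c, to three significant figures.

β = 0.802

Leg 1: speed unknown; τ_1 = 353.8/γ_1.
Leg 2: γ = 1/√(1 − 0.8093²) = 1/√0.3450 = 1.702; τ_2 = 31.95/1.702 = 18.77 μs.
Total proper time: τ_1 + 18.77 = 230.1, so τ_1 = 230.1 − 18.77 = 211.3 μs.
γ_1 = 353.8/211.3 = 1.674; β = √(1 − 1/γ²) = √0.6432.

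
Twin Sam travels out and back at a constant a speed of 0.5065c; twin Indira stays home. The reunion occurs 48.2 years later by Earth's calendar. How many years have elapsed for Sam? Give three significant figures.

τ = 41.6 years

γ = 1/√(1 − 0.5065²) = 1/√0.7435 = 1.160
Sam's clock measures proper time along the trip: τ = Δt/γ = 48.2/1.160 years.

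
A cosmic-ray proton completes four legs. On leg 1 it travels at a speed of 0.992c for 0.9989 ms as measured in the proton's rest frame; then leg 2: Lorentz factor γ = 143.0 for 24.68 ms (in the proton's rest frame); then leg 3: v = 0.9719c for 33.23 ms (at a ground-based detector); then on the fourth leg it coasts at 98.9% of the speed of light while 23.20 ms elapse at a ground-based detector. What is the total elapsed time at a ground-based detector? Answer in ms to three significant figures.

Leg 1: γ = 1/√(1 − 0.992²) = 1/√0.01594 = 7.922; Δt_1 = 7.922 × 0.9989 = 7.913 ms.
Leg 2: γ = 143.0; Δt_2 = 143.0 × 24.68 = 3529 ms.
Leg 3: 33.23 ms is already measured at a ground-based detector.
Leg 4: 23.20 ms is already measured at a ground-based detector.
Total: 7.913 + 3529 + 33.23 + 23.20 ms.

Δt = 3590 ms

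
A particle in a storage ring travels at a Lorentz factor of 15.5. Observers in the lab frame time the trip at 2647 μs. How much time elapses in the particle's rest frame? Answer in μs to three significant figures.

τ = 171 μs

γ = 15.5
The interval measured in the lab frame is the dilated one; the clock in the particle's rest frame measures the proper time τ = Δt/γ = 2647/15.50 μs.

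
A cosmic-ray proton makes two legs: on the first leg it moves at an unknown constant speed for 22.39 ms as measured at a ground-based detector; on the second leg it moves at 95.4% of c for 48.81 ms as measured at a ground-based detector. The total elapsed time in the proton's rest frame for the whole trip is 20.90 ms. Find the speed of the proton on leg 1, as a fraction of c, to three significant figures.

Leg 1: speed unknown; τ_1 = 22.39/γ_1.
Leg 2: β = 0.954; γ = 1/√(1 − 0.954²) = 1/√0.08988 = 3.335; τ_2 = 48.81/3.335 = 14.63 ms.
Total proper time: τ_1 + 14.63 = 20.90, so τ_1 = 20.90 − 14.63 = 6.266 ms.
γ_1 = 22.39/6.266 = 3.573; β = √(1 − 1/γ²) = √0.9217.

β = 0.960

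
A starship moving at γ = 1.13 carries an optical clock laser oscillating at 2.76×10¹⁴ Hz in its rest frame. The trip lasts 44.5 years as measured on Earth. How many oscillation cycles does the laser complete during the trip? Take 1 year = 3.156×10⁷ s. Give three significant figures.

N = 3.43×10²³

γ = 1.13
The oscillator's own cycle count is N = f × τ where τ is the proper time on the ship. τ = Δt/γ = 44.5/1.130 = 39.38 years = 1.243×10⁹ s.
N = 2.76×10¹⁴ × 1.243×10⁹ = 3.430×10²³.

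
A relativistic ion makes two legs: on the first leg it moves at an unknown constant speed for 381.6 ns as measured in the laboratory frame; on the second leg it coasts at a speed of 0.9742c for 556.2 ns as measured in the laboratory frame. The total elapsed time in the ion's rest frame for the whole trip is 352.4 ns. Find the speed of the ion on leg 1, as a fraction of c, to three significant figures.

Leg 1: speed unknown; τ_1 = 381.6/γ_1.
Leg 2: γ = 1/√(1 − 0.9742²) = 1/√0.05093 = 4.431; τ_2 = 556.2/4.431 = 125.5 ns.
Total proper time: τ_1 + 125.5 = 352.4, so τ_1 = 352.4 − 125.5 = 226.9 ns.
γ_1 = 381.6/226.9 = 1.682; β = √(1 − 1/γ²) = √0.6465.

β = 0.804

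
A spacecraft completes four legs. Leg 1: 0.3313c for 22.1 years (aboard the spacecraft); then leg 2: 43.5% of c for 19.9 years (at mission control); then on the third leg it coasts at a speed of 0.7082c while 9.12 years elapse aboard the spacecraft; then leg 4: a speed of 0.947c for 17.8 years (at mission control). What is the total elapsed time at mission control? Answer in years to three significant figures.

Leg 1: γ = 1/√(1 − 0.3313²) = 1/√0.8902 = 1.060; Δt_1 = 1.060 × 22.1 = 23.42 years.
Leg 2: 19.9 years is already measured at mission control.
Leg 3: γ = 1/√(1 − 0.7082²) = 1/√0.4985 = 1.416; Δt_3 = 1.416 × 9.12 = 12.92 years.
Leg 4: 17.8 years is already measured at mission control.
Total: 23.42 + 19.90 + 12.92 + 17.80 years.

Δt = 74.0 years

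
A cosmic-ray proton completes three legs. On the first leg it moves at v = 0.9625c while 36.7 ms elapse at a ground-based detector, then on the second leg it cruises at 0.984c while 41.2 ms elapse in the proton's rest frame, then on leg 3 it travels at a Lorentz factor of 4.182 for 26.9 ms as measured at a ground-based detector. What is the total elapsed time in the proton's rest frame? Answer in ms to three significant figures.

τ = 57.6 ms

Leg 1: γ = 1/√(1 − 0.9625²) = 1/√0.07359 = 3.686; τ_1 = 36.7/3.686 = 9.956 ms.
Leg 2: 41.2 ms is already measured in the proton's rest frame.
Leg 3: γ = 4.182; τ_3 = 26.9/4.182 = 6.432 ms.
Total: 9.956 + 41.20 + 6.432 ms.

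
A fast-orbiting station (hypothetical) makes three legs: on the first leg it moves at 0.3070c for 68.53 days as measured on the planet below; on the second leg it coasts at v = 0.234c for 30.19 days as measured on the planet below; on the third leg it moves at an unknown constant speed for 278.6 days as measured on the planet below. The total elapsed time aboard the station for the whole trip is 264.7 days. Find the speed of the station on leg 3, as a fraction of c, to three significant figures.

Leg 1: γ = 1/√(1 − 0.3070²) = 1/√0.9058 = 1.051; τ_1 = 68.53/1.051 = 65.22 days.
Leg 2: γ = 1/√(1 − 0.234²) = 1/√0.9452 = 1.029; τ_2 = 30.19/1.029 = 29.35 days.
Leg 3: speed unknown; τ_3 = 278.6/γ_3.
Total proper time: 65.22 + 29.35 + τ_3 = 264.7, so τ_3 = 264.7 − 94.57 = 170.1 days.
γ_3 = 278.6/170.1 = 1.638; β = √(1 − 1/γ²) = √0.6271.

β = 0.792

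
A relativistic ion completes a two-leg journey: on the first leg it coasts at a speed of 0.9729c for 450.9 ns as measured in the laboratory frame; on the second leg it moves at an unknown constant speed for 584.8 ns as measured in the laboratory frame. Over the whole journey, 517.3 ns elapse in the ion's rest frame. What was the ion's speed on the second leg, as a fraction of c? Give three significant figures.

β = 0.708

Leg 1: γ = 1/√(1 − 0.9729²) = 1/√0.05347 = 4.325; τ_1 = 450.9/4.325 = 104.3 ns.
Leg 2: speed unknown; τ_2 = 584.8/γ_2.
Total proper time: 104.3 + τ_2 = 517.3, so τ_2 = 517.3 − 104.3 = 413.0 ns.
γ_2 = 584.8/413.0 = 1.416; β = √(1 − 1/γ²) = √0.5012.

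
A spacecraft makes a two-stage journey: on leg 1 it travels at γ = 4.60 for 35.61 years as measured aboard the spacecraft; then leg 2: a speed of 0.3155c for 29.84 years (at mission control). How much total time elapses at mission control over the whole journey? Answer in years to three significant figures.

Δt = 194 years

Leg 1: γ = 4.60; Δt_1 = 4.600 × 35.61 = 163.8 years.
Leg 2: 29.84 years is already measured at mission control.
Total: 163.8 + 29.84 years.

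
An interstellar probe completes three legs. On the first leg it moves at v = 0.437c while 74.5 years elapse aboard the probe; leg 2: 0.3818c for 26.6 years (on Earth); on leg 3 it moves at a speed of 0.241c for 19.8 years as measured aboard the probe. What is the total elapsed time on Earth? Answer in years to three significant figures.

Δt = 130 years

Leg 1: γ = 1/√(1 − 0.437²) = 1/√0.8090 = 1.112; Δt_1 = 1.112 × 74.5 = 82.83 years.
Leg 2: 26.6 years is already measured on Earth.
Leg 3: γ = 1/√(1 − 0.241²) = 1/√0.9419 = 1.030; Δt_3 = 1.030 × 19.8 = 20.40 years.
Total: 82.83 + 26.60 + 20.40 years.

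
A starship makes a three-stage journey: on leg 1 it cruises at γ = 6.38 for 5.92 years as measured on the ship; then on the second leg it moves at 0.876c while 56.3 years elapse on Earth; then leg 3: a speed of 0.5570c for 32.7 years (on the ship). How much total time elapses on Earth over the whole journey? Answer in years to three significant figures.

Δt = 133 years

Leg 1: γ = 6.38; Δt_1 = 6.380 × 5.92 = 37.77 years.
Leg 2: 56.3 years is already measured on Earth.
Leg 3: γ = 1/√(1 − 0.5570²) = 1/√0.6898 = 1.204; Δt_3 = 1.204 × 32.7 = 39.37 years.
Total: 37.77 + 56.30 + 39.37 years.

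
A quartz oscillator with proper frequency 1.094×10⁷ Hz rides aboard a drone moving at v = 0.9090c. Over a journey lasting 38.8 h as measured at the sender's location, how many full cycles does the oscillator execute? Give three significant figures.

N = 6.37×10¹¹

γ = 1/√(1 − 0.9090²) = 1/√0.1737 = 2.399
The oscillator's own cycle count is N = f × τ where τ is the proper time aboard the drone. τ = Δt/γ = 38.8/2.399 = 16.17 h = 5.822×10⁴ s.
N = 1.094×10⁷ × 5.822×10⁴ = 6.369×10¹¹.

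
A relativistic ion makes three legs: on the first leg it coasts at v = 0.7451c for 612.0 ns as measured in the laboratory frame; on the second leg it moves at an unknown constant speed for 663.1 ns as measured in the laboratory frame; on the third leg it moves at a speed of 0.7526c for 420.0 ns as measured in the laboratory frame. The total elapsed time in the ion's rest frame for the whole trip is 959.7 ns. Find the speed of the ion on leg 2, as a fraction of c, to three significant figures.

β = 0.910

Leg 1: γ = 1/√(1 − 0.7451²) = 1/√0.4448 = 1.499; τ_1 = 612.0/1.499 = 408.2 ns.
Leg 2: speed unknown; τ_2 = 663.1/γ_2.
Leg 3: γ = 1/√(1 − 0.7526²) = 1/√0.4336 = 1.519; τ_3 = 420.0/1.519 = 276.6 ns.
Total proper time: 408.2 + τ_2 + 276.6 = 959.7, so τ_2 = 959.7 − 684.7 = 275.0 ns.
γ_2 = 663.1/275.0 = 2.412; β = √(1 − 1/γ²) = √0.8281.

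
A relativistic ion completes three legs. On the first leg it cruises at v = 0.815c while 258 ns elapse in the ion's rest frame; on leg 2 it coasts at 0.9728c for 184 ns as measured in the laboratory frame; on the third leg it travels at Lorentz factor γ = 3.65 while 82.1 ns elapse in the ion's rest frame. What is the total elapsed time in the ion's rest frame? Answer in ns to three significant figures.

τ = 383 ns

Leg 1: 258 ns is already measured in the ion's rest frame.
Leg 2: γ = 1/√(1 − 0.9728²) = 1/√0.05366 = 4.317; τ_2 = 184/4.317 = 42.62 ns.
Leg 3: 82.1 ns is already measured in the ion's rest frame.
Total: 258.0 + 42.62 + 82.10 ns.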